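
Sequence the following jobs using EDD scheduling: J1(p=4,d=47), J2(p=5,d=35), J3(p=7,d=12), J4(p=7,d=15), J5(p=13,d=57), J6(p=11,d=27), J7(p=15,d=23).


EDD: sort by earliest due date
  J3: d=12, p=7
  J4: d=15, p=7
  J7: d=23, p=15
  J6: d=27, p=11
  J2: d=35, p=5
  J1: d=47, p=4
  J5: d=57, p=13
Order: J3 → J4 → J7 → J6 → J2 → J1 → J5


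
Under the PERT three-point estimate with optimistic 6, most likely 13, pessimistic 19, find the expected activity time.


te = (o + 4m + p) / 6
= (6 + 4×13 + 19) / 6
= (6 + 52 + 19) / 6
= 77 / 6
= 12.83


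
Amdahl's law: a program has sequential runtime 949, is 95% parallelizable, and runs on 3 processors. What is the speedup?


Amdahl's law: T_p = T × ((1-p) + p/N)
= 949 × ((1-0.95) + 0.95/3)
= 949 × (0.05 + 0.3167)
= 949 × 0.3667
= 347.97
Speedup = 949/347.97
= 2.73×


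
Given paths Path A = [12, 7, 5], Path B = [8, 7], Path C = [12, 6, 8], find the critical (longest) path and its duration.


Path A: 12 + 7 + 5 = 24
Path B: 8 + 7 = 15
Path C: 12 + 6 + 8 = 26
Critical path = longest = max(24, 15, 26)
= 26 (Path C)


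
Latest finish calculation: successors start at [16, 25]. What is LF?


LF = min of all successor start times
Successors start at: [16, 25]
LF = min(16, 25)
= 16


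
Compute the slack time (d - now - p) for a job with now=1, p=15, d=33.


Slack = due - current_time - processing
= 33 - 1 - 15
= 17


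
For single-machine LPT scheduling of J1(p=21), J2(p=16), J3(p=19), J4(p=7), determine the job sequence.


LPT: sort by longest processing time first
  J1: p=21
  J3: p=19
  J2: p=16
  J4: p=7
Order: J1 → J3 → J2 → J4


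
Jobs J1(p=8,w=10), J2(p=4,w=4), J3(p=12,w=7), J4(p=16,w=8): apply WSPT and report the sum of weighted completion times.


WSPT order (by p/w): J1 → J2 → J3 → J4
  J1: C=8, w·C=10×8=80
  J2: C=12, w·C=4×12=48
  J3: C=24, w·C=7×24=168
  J4: C=40, w·C=8×40=320
Σ w·C = 616
= 616


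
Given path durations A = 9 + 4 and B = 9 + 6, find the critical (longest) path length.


Path A: 9 + 4 = 13
Path B: 9 + 6 = 15
Critical path = longest = max(13, 15)
= 15 (Path B)


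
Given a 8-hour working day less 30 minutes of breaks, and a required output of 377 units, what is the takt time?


Available = 8×60 - 30 = 450 min
Takt time = 450 / 377
= 1.19 min/unit


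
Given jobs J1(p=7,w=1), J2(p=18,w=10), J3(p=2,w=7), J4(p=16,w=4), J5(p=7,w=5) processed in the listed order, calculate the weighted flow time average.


Completion times:
  J1: C=7, w×C=1×7=7
  J2: C=25, w×C=10×25=250
  J3: C=27, w×C=7×27=189
  J4: C=43, w×C=4×43=172
  J5: C=50, w×C=5×50=250
Sum w×C = 868
Sum w = 27
Weighted avg = 868/27
= 32.15


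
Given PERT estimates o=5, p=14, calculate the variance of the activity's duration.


σ² = ((p - o) / 6)² = (p - o)² / 36
= (14 - 5)² / 36
= 9² / 36
= 81 / 36
= 2.2500


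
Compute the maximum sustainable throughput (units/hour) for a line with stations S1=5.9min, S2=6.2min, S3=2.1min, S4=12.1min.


Bottleneck = longest station time
Station times: [5.9, 6.2, 2.1, 12.1]
Max = 12.1 min
Rate = 60 / 12.1
= 4.96 units/hour (bottleneck: 12.1min)


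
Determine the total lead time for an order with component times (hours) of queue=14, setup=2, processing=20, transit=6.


Lead time = queue + setup + processing + transit
= 14 + 2 + 20 + 6
= 42 hours


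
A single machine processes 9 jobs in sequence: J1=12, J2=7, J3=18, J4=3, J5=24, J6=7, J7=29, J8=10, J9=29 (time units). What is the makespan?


Sequential makespan: sum all processing times
= 12 + 7 + 18 + 3 + 24 + 7 + 29 + 10 + 29
= 139 time units


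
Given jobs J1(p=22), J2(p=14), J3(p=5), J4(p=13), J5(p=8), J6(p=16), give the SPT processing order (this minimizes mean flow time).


SPT: sort by shortest processing time
  J3: p=5
  J5: p=8
  J4: p=13
  J2: p=14
  J6: p=16
  J1: p=22
Order: J3 → J5 → J4 → J2 → J6 → J1


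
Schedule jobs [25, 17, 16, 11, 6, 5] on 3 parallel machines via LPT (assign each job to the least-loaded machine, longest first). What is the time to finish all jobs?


Jobs (LPT sorted): [25, 17, 16, 11, 6, 5]
Machines: 3
  J=25 → Machine 1 (load: 0+25=25)
  J=17 → Machine 2 (load: 0+17=17)
  J=16 → Machine 3 (load: 0+16=16)
  J=11 → Machine 3 (load: 16+11=27)
  J=6 → Machine 2 (load: 17+6=23)
  J=5 → Machine 2 (load: 23+5=28)
Machine loads: [25, 28, 27]
Makespan = max = 28 time units


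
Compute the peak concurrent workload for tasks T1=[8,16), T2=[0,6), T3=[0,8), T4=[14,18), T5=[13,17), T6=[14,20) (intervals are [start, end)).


Check each time point for overlaps:
  t=14: 4 tasks active (T1, T4, T5, T6)
Max concurrent = 4


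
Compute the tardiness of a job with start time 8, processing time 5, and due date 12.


Completion = start + processing = 8 + 5 = 13
Tardiness = max(0, C - d) = max(0, 13 - 12)
= max(0, 1)
= 1


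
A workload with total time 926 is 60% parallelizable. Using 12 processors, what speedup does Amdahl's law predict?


Amdahl's law: T_p = T × ((1-p) + p/N)
= 926 × ((1-0.6) + 0.6/12)
= 926 × (0.40 + 0.0500)
= 926 × 0.4500
= 416.70
Speedup = 926/416.70
= 2.22×


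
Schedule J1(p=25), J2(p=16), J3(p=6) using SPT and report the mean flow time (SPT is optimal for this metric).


SPT order: J3 → J2 → J1
Completion times:
  J3: C=6
  J2: C=22
  J1: C=47
Sum = 75, n = 3
Mean flow = 75/3
= 25.00


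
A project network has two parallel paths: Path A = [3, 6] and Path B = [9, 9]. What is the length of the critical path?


Path A: 3 + 6 = 9
Path B: 9 + 9 = 18
Critical path = longest = max(9, 18)
= 18 (Path B)


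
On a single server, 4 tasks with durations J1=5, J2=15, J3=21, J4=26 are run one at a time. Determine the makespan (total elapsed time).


Sequential makespan: sum all processing times
= 5 + 15 + 21 + 26
= 67 time units


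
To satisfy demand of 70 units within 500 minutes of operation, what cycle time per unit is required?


Cycle time = available time / demand
= 500 / 70
= 7.14 min/unit


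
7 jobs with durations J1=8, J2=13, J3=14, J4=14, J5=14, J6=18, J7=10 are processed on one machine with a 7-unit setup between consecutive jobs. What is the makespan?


Makespan = Σ processing + (n-1) × setup
= (8 + 13 + 14 + 14 + 14 + 18 + 10) + (7-1)×7
= 91 + 42
= 133 time units


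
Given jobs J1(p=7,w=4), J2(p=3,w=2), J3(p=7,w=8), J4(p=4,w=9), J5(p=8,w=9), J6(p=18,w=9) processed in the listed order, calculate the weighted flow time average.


Completion times:
  J1: C=7, w×C=4×7=28
  J2: C=10, w×C=2×10=20
  J3: C=17, w×C=8×17=136
  J4: C=21, w×C=9×21=189
  J5: C=29, w×C=9×29=261
  J6: C=47, w×C=9×47=423
Sum w×C = 1057
Sum w = 41
Weighted avg = 1057/41
= 25.78


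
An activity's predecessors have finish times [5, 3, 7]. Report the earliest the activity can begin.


ES = max of all predecessor completion times
Predecessors: [5, 3, 7]
ES = max(5, 3, 7)
= 7


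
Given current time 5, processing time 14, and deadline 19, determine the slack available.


Slack = due - current_time - processing
= 19 - 5 - 14
= 0


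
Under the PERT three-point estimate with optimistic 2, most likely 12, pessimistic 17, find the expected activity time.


te = (o + 4m + p) / 6
= (2 + 4×12 + 17) / 6
= (2 + 48 + 17) / 6
= 67 / 6
= 11.17


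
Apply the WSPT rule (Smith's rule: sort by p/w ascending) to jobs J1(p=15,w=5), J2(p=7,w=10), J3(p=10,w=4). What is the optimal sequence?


WSPT (Smith's rule): sort by p/w ascending
  J2: p/w = 7/10 = 0.700
  J3: p/w = 10/4 = 2.500
  J1: p/w = 15/5 = 3.000
Order: J2 → J3 → J1


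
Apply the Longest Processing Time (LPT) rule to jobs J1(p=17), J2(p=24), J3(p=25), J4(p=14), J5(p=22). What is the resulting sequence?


LPT: sort by longest processing time first
  J3: p=25
  J2: p=24
  J5: p=22
  J1: p=17
  J4: p=14
Order: J3 → J2 → J5 → J1 → J4


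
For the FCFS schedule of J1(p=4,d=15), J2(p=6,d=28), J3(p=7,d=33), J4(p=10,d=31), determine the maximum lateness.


Lateness per job (L = C - d):
  J1: C=4, d=15, L=-11
  J2: C=10, d=28, L=-18
  J3: C=17, d=33, L=-16
  J4: C=27, d=31, L=-4
Lmax = max(-11, -18, -16, -4)
= -4


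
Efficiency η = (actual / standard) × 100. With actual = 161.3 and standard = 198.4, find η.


Efficiency = (actual / standard) × 100
= (161.3 / 198.4) × 100
= 81.3%


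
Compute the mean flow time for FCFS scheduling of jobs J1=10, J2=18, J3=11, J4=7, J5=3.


Completion times:
  J1: completes at 10
  J2: completes at 28
  J3: completes at 39
  J4: completes at 46
  J5: completes at 49
Sum = 172
Average = 172/5
= 34.40


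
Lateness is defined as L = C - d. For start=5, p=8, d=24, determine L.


Completion = 5 + 8 = 13
Lateness = C - d = 13 - 24
= -11


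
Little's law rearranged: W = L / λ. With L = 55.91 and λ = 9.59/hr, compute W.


Little's law: L = λW → W = L / λ
= 55.91 / 9.59
= 5.83 hours


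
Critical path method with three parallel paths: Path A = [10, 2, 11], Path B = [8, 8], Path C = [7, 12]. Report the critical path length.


Path A: 10 + 2 + 11 = 23
Path B: 8 + 8 = 16
Path C: 7 + 12 = 19
Critical path = longest = max(23, 16, 19)
= 23 (Path A)


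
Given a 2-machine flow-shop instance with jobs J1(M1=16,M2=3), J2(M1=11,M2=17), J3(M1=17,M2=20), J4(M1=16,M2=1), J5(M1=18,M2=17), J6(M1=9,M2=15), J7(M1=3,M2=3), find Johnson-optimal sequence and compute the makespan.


Johnson's rule:
Group 1 (M1≤M2, sort by M1): ['J7', 'J6', 'J2', 'J3']
Group 2 (M1>M2, sort desc M2): ['J5', 'J1', 'J4']
Sequence: J7 → J6 → J2 → J3 → J5 → J1 → J4
Makespan calculation:
  J7: M1 done=3, M2 done=6
  J6: M1 done=12, M2 done=27
  J2: M1 done=23, M2 done=44
  J3: M1 done=40, M2 done=64
  J5: M1 done=58, M2 done=81
  J1: M1 done=74, M2 done=84
  J4: M1 done=90, M2 done=91
= Sequence: J7 → J6 → J2 → J3 → J5 → J1 → J4, Makespan: 91


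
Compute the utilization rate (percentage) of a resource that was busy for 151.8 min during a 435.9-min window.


Utilization = busy / total × 100
= 151.8 / 435.9 × 100
= 34.8%


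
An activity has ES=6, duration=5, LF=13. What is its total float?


EF = ES + duration = 6 + 5 = 11
LS = LF - duration = 13 - 5 = 8
Total Float = LF - EF = 13 - 11
(or LS - ES = 8 - 6)
= 2


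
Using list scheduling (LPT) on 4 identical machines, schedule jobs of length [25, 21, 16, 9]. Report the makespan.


Jobs (LPT sorted): [25, 21, 16, 9]
Machines: 4
  J=25 → Machine 1 (load: 0+25=25)
  J=21 → Machine 2 (load: 0+21=21)
  J=16 → Machine 3 (load: 0+16=16)
  J=9 → Machine 4 (load: 0+9=9)
Machine loads: [25, 21, 16, 9]
Makespan = max = 25 time units


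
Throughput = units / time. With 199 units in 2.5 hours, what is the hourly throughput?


Throughput = units / time
= 199 / 2.5
= 79.6 units/hour


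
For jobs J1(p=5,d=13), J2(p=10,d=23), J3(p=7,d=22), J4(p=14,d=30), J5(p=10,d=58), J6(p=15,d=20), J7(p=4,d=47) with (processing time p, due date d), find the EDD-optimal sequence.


EDD: sort by earliest due date
  J1: d=13, p=5
  J6: d=20, p=15
  J3: d=22, p=7
  J2: d=23, p=10
  J4: d=30, p=14
  J7: d=47, p=4
  J5: d=58, p=10
Order: J1 → J6 → J3 → J2 → J4 → J7 → J5


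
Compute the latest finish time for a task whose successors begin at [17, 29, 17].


LF = min of all successor start times
Successors start at: [17, 29, 17]
LF = min(17, 29, 17)
= 17


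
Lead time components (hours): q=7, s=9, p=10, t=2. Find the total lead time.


Lead time = queue + setup + processing + transit
= 7 + 9 + 10 + 2
= 28 hours


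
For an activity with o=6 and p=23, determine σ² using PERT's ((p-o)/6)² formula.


σ² = ((p - o) / 6)² = (p - o)² / 36
= (23 - 6)² / 36
= 17² / 36
= 289 / 36
= 8.0278


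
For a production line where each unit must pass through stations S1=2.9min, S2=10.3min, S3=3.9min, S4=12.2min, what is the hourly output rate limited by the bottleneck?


Bottleneck = longest station time
Station times: [2.9, 10.3, 3.9, 12.2]
Max = 12.2 min
Rate = 60 / 12.2
= 4.92 units/hour (bottleneck: 12.2min)


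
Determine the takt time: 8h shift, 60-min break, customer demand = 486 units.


Available = 8×60 - 60 = 420 min
Takt time = 420 / 486
= 0.86 min/unit


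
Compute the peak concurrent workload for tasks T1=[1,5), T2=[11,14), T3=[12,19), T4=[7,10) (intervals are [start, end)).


Check each time point for overlaps:
  t=12: 2 tasks active (T2, T3)
Max concurrent = 2


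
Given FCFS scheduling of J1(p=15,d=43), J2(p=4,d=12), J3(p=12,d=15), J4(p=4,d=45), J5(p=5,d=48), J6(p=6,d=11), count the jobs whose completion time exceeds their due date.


Completion vs due date:
  J1: C=15, d=43 → on time
  J2: C=19, d=12 → TARDY
  J3: C=31, d=15 → TARDY
  J4: C=35, d=45 → on time
  J5: C=40, d=48 → on time
  J6: C=46, d=11 → TARDY
Tardy jobs: J2, J3, J6
Count = 3


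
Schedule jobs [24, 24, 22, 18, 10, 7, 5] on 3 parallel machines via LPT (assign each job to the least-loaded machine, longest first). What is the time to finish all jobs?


Jobs (LPT sorted): [24, 24, 22, 18, 10, 7, 5]
Machines: 3
  J=24 → Machine 1 (load: 0+24=24)
  J=24 → Machine 2 (load: 0+24=24)
  J=22 → Machine 3 (load: 0+22=22)
  J=18 → Machine 3 (load: 22+18=40)
  J=10 → Machine 1 (load: 24+10=34)
  J=7 → Machine 2 (load: 24+7=31)
  J=5 → Machine 2 (load: 31+5=36)
Machine loads: [34, 36, 40]
Makespan = max = 40 time units


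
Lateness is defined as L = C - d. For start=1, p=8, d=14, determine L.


Completion = 1 + 8 = 9
Lateness = C - d = 9 - 14
= -5


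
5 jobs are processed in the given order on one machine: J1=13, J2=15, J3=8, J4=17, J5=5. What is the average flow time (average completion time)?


Completion times:
  J1: completes at 13
  J2: completes at 28
  J3: completes at 36
  J4: completes at 53
  J5: completes at 58
Sum = 188
Average = 188/5
= 37.60


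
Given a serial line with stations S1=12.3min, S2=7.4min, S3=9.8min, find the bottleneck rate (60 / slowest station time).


Bottleneck = longest station time
Station times: [12.3, 7.4, 9.8]
Max = 12.3 min
Rate = 60 / 12.3
= 4.88 units/hour (bottleneck: 12.3min)


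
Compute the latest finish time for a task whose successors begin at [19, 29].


LF = min of all successor start times
Successors start at: [19, 29]
LF = min(19, 29)
= 19


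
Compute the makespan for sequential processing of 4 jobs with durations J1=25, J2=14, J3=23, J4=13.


Sequential makespan: sum all processing times
= 25 + 14 + 23 + 13
= 75 time units


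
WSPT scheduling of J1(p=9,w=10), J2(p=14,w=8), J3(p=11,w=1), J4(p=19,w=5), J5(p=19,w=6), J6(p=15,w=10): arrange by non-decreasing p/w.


WSPT (Smith's rule): sort by p/w ascending
  J1: p/w = 9/10 = 0.900
  J6: p/w = 15/10 = 1.500
  J2: p/w = 14/8 = 1.750
  J5: p/w = 19/6 = 3.167
  J4: p/w = 19/5 = 3.800
  J3: p/w = 11/1 = 11.000
Order: J1 → J6 → J2 → J5 → J4 → J3


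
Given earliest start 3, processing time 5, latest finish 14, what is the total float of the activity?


EF = ES + duration = 3 + 5 = 8
LS = LF - duration = 14 - 5 = 9
Total Float = LF - EF = 14 - 8
(or LS - ES = 9 - 3)
= 6


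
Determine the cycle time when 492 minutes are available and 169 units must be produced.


Cycle time = available time / demand
= 492 / 169
= 2.91 min/unit


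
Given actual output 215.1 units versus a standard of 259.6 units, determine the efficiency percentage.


Efficiency = (actual / standard) × 100
= (215.1 / 259.6) × 100
= 82.9%


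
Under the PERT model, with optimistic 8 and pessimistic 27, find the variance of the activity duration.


σ² = ((p - o) / 6)² = (p - o)² / 36
= (27 - 8)² / 36
= 19² / 36
= 361 / 36
= 10.0278


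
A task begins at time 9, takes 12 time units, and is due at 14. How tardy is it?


Completion = start + processing = 9 + 12 = 21
Tardiness = max(0, C - d) = max(0, 21 - 14)
= max(0, 7)
= 7


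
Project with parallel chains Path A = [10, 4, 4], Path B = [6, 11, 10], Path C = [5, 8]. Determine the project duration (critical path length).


Path A: 10 + 4 + 4 = 18
Path B: 6 + 11 + 10 = 27
Path C: 5 + 8 = 13
Critical path = longest = max(18, 27, 13)
= 27 (Path B)


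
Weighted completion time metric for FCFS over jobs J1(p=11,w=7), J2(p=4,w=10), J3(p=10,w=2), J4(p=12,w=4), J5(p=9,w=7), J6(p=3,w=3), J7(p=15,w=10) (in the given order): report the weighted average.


Completion times:
  J1: C=11, w×C=7×11=77
  J2: C=15, w×C=10×15=150
  J3: C=25, w×C=2×25=50
  J4: C=37, w×C=4×37=148
  J5: C=46, w×C=7×46=322
  J6: C=49, w×C=3×49=147
  J7: C=64, w×C=10×64=640
Sum w×C = 1534
Sum w = 43
Weighted avg = 1534/43
= 35.67


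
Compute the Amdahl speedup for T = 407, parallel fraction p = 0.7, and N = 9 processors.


Amdahl's law: T_p = T × ((1-p) + p/N)
= 407 × ((1-0.7) + 0.7/9)
= 407 × (0.30 + 0.0778)
= 407 × 0.3778
= 153.76
Speedup = 407/153.76
= 2.65×


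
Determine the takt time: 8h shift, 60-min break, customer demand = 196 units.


Available = 8×60 - 60 = 420 min
Takt time = 420 / 196
= 2.14 min/unit


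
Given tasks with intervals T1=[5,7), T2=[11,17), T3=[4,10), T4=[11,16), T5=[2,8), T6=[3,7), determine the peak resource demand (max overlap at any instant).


Check each time point for overlaps:
  t=5: 4 tasks active (T1, T3, T5, T6)
Max concurrent = 4


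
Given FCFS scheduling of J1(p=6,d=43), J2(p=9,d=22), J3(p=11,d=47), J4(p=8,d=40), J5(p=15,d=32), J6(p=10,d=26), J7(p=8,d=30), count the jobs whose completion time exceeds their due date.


Completion vs due date:
  J1: C=6, d=43 → on time
  J2: C=15, d=22 → on time
  J3: C=26, d=47 → on time
  J4: C=34, d=40 → on time
  J5: C=49, d=32 → TARDY
  J6: C=59, d=26 → TARDY
  J7: C=67, d=30 → TARDY
Tardy jobs: J5, J6, J7
Count = 3


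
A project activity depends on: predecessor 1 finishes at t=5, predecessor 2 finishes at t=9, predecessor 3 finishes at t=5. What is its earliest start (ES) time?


ES = max of all predecessor completion times
Predecessors: [5, 9, 5]
ES = max(5, 9, 5)
= 9


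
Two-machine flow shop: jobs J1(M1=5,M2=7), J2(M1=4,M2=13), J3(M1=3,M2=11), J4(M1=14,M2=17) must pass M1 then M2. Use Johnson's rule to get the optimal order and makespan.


Johnson's rule:
Group 1 (M1≤M2, sort by M1): ['J3', 'J2', 'J1', 'J4']
Group 2 (M1>M2, sort desc M2): []
Sequence: J3 → J2 → J1 → J4
Makespan calculation:
  J3: M1 done=3, M2 done=14
  J2: M1 done=7, M2 done=27
  J1: M1 done=12, M2 done=34
  J4: M1 done=26, M2 done=51
= Sequence: J3 → J2 → J1 → J4, Makespan: 51


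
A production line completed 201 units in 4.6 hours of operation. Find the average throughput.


Throughput = units / time
= 201 / 4.6
= 43.7 units/hour


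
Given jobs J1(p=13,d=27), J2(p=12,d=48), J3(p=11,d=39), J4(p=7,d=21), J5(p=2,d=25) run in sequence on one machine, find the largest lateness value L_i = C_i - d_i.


Lateness per job (L = C - d):
  J1: C=13, d=27, L=-14
  J2: C=25, d=48, L=-23
  J3: C=36, d=39, L=-3
  J4: C=43, d=21, L=22
  J5: C=45, d=25, L=20
Lmax = max(-14, -23, -3, 22, 20)
= 22


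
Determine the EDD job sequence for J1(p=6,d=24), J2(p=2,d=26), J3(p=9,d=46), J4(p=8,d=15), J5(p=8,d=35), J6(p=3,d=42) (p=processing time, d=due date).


EDD: sort by earliest due date
  J4: d=15, p=8
  J1: d=24, p=6
  J2: d=26, p=2
  J5: d=35, p=8
  J6: d=42, p=3
  J3: d=46, p=9
Order: J4 → J1 → J2 → J5 → J6 → J3


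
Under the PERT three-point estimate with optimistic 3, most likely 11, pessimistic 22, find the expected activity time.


te = (o + 4m + p) / 6
= (3 + 4×11 + 22) / 6
= (3 + 44 + 22) / 6
= 69 / 6
= 11.50


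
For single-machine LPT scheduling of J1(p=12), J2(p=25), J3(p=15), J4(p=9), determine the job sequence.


LPT: sort by longest processing time first
  J2: p=25
  J3: p=15
  J1: p=12
  J4: p=9
Order: J2 → J3 → J1 → J4


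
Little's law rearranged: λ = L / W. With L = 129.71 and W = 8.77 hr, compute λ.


Little's law: L = λW → λ = L / W
= 129.71 / 8.77
= 14.79 per hour


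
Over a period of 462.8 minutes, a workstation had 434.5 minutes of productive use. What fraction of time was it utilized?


Utilization = busy / total × 100
= 434.5 / 462.8 × 100
= 93.9%


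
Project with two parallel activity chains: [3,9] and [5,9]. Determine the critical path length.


Path A: 3 + 9 = 12
Path B: 5 + 9 = 14
Critical path = longest = max(12, 14)
= 14 (Path B)


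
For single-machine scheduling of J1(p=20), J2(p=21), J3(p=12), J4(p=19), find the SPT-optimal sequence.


SPT: sort by shortest processing time
  J3: p=12
  J4: p=19
  J1: p=20
  J2: p=21
Order: J3 → J4 → J1 → J2


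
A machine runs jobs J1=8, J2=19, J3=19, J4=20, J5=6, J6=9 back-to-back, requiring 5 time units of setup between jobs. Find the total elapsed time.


Makespan = Σ processing + (n-1) × setup
= (8 + 19 + 19 + 20 + 6 + 9) + (6-1)×5
= 81 + 25
= 106 time units


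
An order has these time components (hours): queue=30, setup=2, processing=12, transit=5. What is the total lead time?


Lead time = queue + setup + processing + transit
= 30 + 2 + 12 + 5
= 49 hours


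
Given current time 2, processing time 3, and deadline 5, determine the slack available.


Slack = due - current_time - processing
= 5 - 2 - 3
= 0


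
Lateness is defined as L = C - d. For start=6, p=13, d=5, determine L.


Completion = 6 + 13 = 19
Lateness = C - d = 19 - 5
= 14


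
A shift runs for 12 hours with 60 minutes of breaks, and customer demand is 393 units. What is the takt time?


Available = 12×60 - 60 = 660 min
Takt time = 660 / 393
= 1.68 min/unit


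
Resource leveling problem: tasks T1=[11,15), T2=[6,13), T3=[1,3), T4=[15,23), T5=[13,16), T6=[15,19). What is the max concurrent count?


Check each time point for overlaps:
  t=15: 3 tasks active (T4, T5, T6)
Max concurrent = 3


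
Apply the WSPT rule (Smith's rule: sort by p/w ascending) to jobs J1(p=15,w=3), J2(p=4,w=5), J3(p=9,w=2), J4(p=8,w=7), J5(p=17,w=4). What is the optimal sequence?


WSPT (Smith's rule): sort by p/w ascending
  J2: p/w = 4/5 = 0.800
  J4: p/w = 8/7 = 1.143
  J5: p/w = 17/4 = 4.250
  J3: p/w = 9/2 = 4.500
  J1: p/w = 15/3 = 5.000
Order: J2 → J4 → J5 → J3 → J1


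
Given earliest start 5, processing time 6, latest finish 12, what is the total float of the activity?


EF = ES + duration = 5 + 6 = 11
LS = LF - duration = 12 - 6 = 6
Total Float = LF - EF = 12 - 11
(or LS - ES = 6 - 5)
= 1


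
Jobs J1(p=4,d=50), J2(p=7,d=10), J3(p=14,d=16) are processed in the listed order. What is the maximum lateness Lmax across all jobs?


Lateness per job (L = C - d):
  J1: C=4, d=50, L=-46
  J2: C=11, d=10, L=1
  J3: C=25, d=16, L=9
Lmax = max(-46, 1, 9)
= 9


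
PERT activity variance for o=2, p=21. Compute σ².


σ² = ((p - o) / 6)² = (p - o)² / 36
= (21 - 2)² / 36
= 19² / 36
= 361 / 36
= 10.0278


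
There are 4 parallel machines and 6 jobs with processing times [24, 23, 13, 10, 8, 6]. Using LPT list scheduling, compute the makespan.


Jobs (LPT sorted): [24, 23, 13, 10, 8, 6]
Machines: 4
  J=24 → Machine 1 (load: 0+24=24)
  J=23 → Machine 2 (load: 0+23=23)
  J=13 → Machine 3 (load: 0+13=13)
  J=10 → Machine 4 (load: 0+10=10)
  J=8 → Machine 4 (load: 10+8=18)
  J=6 → Machine 3 (load: 13+6=19)
Machine loads: [24, 23, 19, 18]
Makespan = max = 24 time units


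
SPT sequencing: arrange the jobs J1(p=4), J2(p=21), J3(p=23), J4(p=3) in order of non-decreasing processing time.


SPT: sort by shortest processing time
  J4: p=3
  J1: p=4
  J2: p=21
  J3: p=23
Order: J4 → J1 → J2 → J3


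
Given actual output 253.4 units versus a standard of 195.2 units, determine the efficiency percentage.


Efficiency = (actual / standard) × 100
= (253.4 / 195.2) × 100
= 129.8%


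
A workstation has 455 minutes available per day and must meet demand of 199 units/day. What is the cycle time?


Cycle time = available time / demand
= 455 / 199
= 2.29 min/unit


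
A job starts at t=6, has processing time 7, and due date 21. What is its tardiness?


Completion = start + processing = 6 + 7 = 13
Tardiness = max(0, C - d) = max(0, 13 - 21)
= max(0, -8)
= 0


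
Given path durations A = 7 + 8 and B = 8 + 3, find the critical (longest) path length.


Path A: 7 + 8 = 15
Path B: 8 + 3 = 11
Critical path = longest = max(15, 11)
= 15 (Path A)


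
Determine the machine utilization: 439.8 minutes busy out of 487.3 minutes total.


Utilization = busy / total × 100
= 439.8 / 487.3 × 100
= 90.3%


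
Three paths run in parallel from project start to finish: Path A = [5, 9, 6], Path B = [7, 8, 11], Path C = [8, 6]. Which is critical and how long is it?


Path A: 5 + 9 + 6 = 20
Path B: 7 + 8 + 11 = 26
Path C: 8 + 6 = 14
Critical path = longest = max(20, 26, 14)
= 26 (Path B)


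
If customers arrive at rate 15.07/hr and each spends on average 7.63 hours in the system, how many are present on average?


Little's law: L = λ × W
= 15.07 × 7.63
= 114.98


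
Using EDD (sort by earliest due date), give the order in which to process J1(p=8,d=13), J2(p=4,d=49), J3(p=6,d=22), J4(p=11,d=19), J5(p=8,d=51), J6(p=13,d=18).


EDD: sort by earliest due date
  J1: d=13, p=8
  J6: d=18, p=13
  J4: d=19, p=11
  J3: d=22, p=6
  J2: d=49, p=4
  J5: d=51, p=8
Order: J1 → J6 → J4 → J3 → J2 → J5


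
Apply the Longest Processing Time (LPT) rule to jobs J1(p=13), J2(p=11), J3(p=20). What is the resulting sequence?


LPT: sort by longest processing time first
  J3: p=20
  J1: p=13
  J2: p=11
Order: J3 → J1 → J2


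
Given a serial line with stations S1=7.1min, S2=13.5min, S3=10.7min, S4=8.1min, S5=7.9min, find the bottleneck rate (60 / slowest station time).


Bottleneck = longest station time
Station times: [7.1, 13.5, 10.7, 8.1, 7.9]
Max = 13.5 min
Rate = 60 / 13.5
= 4.44 units/hour (bottleneck: 13.5min)


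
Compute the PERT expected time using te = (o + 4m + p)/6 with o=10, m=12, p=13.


te = (o + 4m + p) / 6
= (10 + 4×12 + 13) / 6
= (10 + 48 + 13) / 6
= 71 / 6
= 11.83


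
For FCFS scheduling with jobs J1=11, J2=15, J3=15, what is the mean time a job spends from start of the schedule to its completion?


Completion times:
  J1: completes at 11
  J2: completes at 26
  J3: completes at 41
Sum = 78
Average = 78/3
= 26.00


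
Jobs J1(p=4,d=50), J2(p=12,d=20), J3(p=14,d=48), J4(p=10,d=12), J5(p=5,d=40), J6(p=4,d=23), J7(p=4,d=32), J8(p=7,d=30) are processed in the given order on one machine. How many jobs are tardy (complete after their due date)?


Completion vs due date:
  J1: C=4, d=50 → on time
  J2: C=16, d=20 → on time
  J3: C=30, d=48 → on time
  J4: C=40, d=12 → TARDY
  J5: C=45, d=40 → TARDY
  J6: C=49, d=23 → TARDY
  J7: C=53, d=32 → TARDY
  J8: C=60, d=30 → TARDY
Tardy jobs: J4, J5, J6, J7, J8
Count = 5


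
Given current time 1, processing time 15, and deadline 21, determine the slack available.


Slack = due - current_time - processing
= 21 - 1 - 15
= 5


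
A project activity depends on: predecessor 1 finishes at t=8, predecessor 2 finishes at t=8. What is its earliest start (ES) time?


ES = max of all predecessor completion times
Predecessors: [8, 8]
ES = max(8, 8)
= 8


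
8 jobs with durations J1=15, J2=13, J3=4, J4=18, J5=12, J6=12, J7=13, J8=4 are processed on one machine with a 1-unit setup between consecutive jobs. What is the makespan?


Makespan = Σ processing + (n-1) × setup
= (15 + 13 + 4 + 18 + 12 + 12 + 13 + 4) + (8-1)×1
= 91 + 7
= 98 time units


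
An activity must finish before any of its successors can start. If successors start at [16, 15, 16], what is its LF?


LF = min of all successor start times
Successors start at: [16, 15, 16]
LF = min(16, 15, 16)
= 15


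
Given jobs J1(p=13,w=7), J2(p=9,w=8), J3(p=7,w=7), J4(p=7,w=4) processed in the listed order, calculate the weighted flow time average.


Completion times:
  J1: C=13, w×C=7×13=91
  J2: C=22, w×C=8×22=176
  J3: C=29, w×C=7×29=203
  J4: C=36, w×C=4×36=144
Sum w×C = 614
Sum w = 26
Weighted avg = 614/26
= 23.62


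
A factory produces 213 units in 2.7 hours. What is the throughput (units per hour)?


Throughput = units / time
= 213 / 2.7
= 78.9 units/hour


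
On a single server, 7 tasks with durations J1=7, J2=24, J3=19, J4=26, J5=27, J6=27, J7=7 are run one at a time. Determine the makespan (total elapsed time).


Sequential makespan: sum all processing times
= 7 + 24 + 19 + 26 + 27 + 27 + 7
= 137 time units


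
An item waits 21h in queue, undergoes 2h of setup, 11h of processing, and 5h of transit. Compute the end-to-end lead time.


Lead time = queue + setup + processing + transit
= 21 + 2 + 11 + 5
= 39 hours


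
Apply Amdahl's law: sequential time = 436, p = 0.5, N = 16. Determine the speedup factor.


Amdahl's law: T_p = T × ((1-p) + p/N)
= 436 × ((1-0.5) + 0.5/16)
= 436 × (0.50 + 0.0312)
= 436 × 0.5312
= 231.62
Speedup = 436/231.62
= 1.88×


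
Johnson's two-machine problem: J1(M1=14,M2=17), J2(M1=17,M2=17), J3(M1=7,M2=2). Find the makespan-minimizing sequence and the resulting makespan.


Johnson's rule:
Group 1 (M1≤M2, sort by M1): ['J1', 'J2']
Group 2 (M1>M2, sort desc M2): ['J3']
Sequence: J1 → J2 → J3
Makespan calculation:
  J1: M1 done=14, M2 done=31
  J2: M1 done=31, M2 done=48
  J3: M1 done=38, M2 done=50
= Sequence: J1 → J2 → J3, Makespan: 50


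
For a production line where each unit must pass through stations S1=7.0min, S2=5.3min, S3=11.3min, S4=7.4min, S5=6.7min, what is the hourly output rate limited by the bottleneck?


Bottleneck = longest station time
Station times: [7.0, 5.3, 11.3, 7.4, 6.7]
Max = 11.3 min
Rate = 60 / 11.3
= 5.31 units/hour (bottleneck: 11.3min)


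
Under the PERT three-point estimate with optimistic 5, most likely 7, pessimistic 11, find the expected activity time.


te = (o + 4m + p) / 6
= (5 + 4×7 + 11) / 6
= (5 + 28 + 11) / 6
= 44 / 6
= 7.33


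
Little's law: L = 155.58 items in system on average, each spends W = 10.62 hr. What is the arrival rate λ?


Little's law: L = λW → λ = L / W
= 155.58 / 10.62
= 14.65 per hour


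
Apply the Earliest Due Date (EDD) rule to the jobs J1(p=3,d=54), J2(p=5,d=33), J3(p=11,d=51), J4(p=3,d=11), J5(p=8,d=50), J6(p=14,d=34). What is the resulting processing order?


EDD: sort by earliest due date
  J4: d=11, p=3
  J2: d=33, p=5
  J6: d=34, p=14
  J5: d=50, p=8
  J3: d=51, p=11
  J1: d=54, p=3
Order: J4 → J2 → J6 → J5 → J3 → J1


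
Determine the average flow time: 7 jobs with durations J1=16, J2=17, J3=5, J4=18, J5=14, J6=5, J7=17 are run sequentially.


Completion times:
  J1: completes at 16
  J2: completes at 33
  J3: completes at 38
  J4: completes at 56
  J5: completes at 70
  J6: completes at 75
  J7: completes at 92
Sum = 380
Average = 380/7
= 54.29


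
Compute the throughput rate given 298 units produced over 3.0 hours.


Throughput = units / time
= 298 / 3.0
= 99.3 units/hour


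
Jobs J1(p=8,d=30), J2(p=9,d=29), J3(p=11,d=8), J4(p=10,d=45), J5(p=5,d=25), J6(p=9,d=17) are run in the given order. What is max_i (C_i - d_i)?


Lateness per job (L = C - d):
  J1: C=8, d=30, L=-22
  J2: C=17, d=29, L=-12
  J3: C=28, d=8, L=20
  J4: C=38, d=45, L=-7
  J5: C=43, d=25, L=18
  J6: C=52, d=17, L=35
Lmax = max(-22, -12, 20, -7, 18, 35)
= 35


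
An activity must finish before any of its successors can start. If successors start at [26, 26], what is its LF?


LF = min of all successor start times
Successors start at: [26, 26]
LF = min(26, 26)
= 26


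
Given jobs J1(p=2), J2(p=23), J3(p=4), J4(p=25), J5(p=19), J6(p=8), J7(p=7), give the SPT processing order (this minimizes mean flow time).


SPT: sort by shortest processing time
  J1: p=2
  J3: p=4
  J7: p=7
  J6: p=8
  J5: p=19
  J2: p=23
  J4: p=25
Order: J1 → J3 → J7 → J6 → J5 → J2 → J4


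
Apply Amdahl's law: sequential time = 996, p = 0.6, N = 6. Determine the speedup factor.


Amdahl's law: T_p = T × ((1-p) + p/N)
= 996 × ((1-0.6) + 0.6/6)
= 996 × (0.40 + 0.1000)
= 996 × 0.5000
= 498.00
Speedup = 996/498.00
= 2.00×


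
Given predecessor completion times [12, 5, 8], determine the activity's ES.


ES = max of all predecessor completion times
Predecessors: [12, 5, 8]
ES = max(12, 5, 8)
= 12


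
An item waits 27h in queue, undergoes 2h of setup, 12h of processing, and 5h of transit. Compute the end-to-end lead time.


Lead time = queue + setup + processing + transit
= 27 + 2 + 12 + 5
= 46 hours


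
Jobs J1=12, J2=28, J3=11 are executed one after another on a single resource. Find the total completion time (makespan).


Sequential makespan: sum all processing times
= 12 + 28 + 11
= 51 time units


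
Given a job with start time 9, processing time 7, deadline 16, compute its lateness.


Completion = 9 + 7 = 16
Lateness = C - d = 16 - 16
= 0


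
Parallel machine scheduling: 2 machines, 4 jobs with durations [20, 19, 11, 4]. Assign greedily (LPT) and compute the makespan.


Jobs (LPT sorted): [20, 19, 11, 4]
Machines: 2
  J=20 → Machine 1 (load: 0+20=20)
  J=19 → Machine 2 (load: 0+19=19)
  J=11 → Machine 2 (load: 19+11=30)
  J=4 → Machine 1 (load: 20+4=24)
Machine loads: [24, 30]
Makespan = max = 30 time units


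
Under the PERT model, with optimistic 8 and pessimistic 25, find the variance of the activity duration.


σ² = ((p - o) / 6)² = (p - o)² / 36
= (25 - 8)² / 36
= 17² / 36
= 289 / 36
= 8.0278


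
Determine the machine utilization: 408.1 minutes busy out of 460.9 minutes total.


Utilization = busy / total × 100
= 408.1 / 460.9 × 100
= 88.5%


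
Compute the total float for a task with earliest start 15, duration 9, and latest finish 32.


EF = ES + duration = 15 + 9 = 24
LS = LF - duration = 32 - 9 = 23
Total Float = LF - EF = 32 - 24
(or LS - ES = 23 - 15)
= 8


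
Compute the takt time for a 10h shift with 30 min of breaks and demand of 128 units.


Available = 10×60 - 30 = 570 min
Takt time = 570 / 128
= 4.45 min/unit


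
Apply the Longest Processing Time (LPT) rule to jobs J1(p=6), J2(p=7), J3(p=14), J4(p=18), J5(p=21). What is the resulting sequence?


LPT: sort by longest processing time first
  J5: p=21
  J4: p=18
  J3: p=14
  J2: p=7
  J1: p=6
Order: J5 → J4 → J3 → J2 → J1


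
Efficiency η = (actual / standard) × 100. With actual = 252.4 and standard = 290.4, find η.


Efficiency = (actual / standard) × 100
= (252.4 / 290.4) × 100
= 86.9%


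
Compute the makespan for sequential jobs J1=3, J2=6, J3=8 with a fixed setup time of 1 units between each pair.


Makespan = Σ processing + (n-1) × setup
= (3 + 6 + 8) + (3-1)×1
= 17 + 2
= 19 time units


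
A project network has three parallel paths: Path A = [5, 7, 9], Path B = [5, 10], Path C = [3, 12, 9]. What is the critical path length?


Path A: 5 + 7 + 9 = 21
Path B: 5 + 10 = 15
Path C: 3 + 12 + 9 = 24
Critical path = longest = max(21, 15, 24)
= 24 (Path C)


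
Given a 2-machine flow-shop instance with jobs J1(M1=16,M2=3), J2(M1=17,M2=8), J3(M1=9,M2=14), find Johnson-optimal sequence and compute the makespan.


Johnson's rule:
Group 1 (M1≤M2, sort by M1): ['J3']
Group 2 (M1>M2, sort desc M2): ['J2', 'J1']
Sequence: J3 → J2 → J1
Makespan calculation:
  J3: M1 done=9, M2 done=23
  J2: M1 done=26, M2 done=34
  J1: M1 done=42, M2 done=45
= Sequence: J3 → J2 → J1, Makespan: 45


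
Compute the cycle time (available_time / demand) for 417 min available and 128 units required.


Cycle time = available time / demand
= 417 / 128
= 3.26 min/unit


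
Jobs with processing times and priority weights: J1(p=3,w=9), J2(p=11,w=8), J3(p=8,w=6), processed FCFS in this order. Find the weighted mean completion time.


Completion times:
  J1: C=3, w×C=9×3=27
  J2: C=14, w×C=8×14=112
  J3: C=22, w×C=6×22=132
Sum w×C = 271
Sum w = 23
Weighted avg = 271/23
= 11.78


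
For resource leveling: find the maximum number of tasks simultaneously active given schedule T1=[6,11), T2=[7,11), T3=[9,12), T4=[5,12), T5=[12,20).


Check each time point for overlaps:
  t=9: 4 tasks active (T1, T2, T3, T4)
Max concurrent = 4


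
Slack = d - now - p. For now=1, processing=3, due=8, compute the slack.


Slack = due - current_time - processing
= 8 - 1 - 3
= 4


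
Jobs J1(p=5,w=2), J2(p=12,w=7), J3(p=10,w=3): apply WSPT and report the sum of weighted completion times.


WSPT order (by p/w): J2 → J1 → J3
  J2: C=12, w·C=7×12=84
  J1: C=17, w·C=2×17=34
  J3: C=27, w·C=3×27=81
Σ w·C = 199
= 199


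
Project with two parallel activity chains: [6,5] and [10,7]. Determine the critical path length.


Path A: 6 + 5 = 11
Path B: 10 + 7 = 17
Critical path = longest = max(11, 17)
= 17 (Path B)


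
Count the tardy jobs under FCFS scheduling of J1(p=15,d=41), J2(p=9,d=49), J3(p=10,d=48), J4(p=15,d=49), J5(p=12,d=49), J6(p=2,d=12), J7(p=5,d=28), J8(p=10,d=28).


Completion vs due date:
  J1: C=15, d=41 → on time
  J2: C=24, d=49 → on time
  J3: C=34, d=48 → on time
  J4: C=49, d=49 → on time
  J5: C=61, d=49 → TARDY
  J6: C=63, d=12 → TARDY
  J7: C=68, d=28 → TARDY
  J8: C=78, d=28 → TARDY
Tardy jobs: J5, J6, J7, J8
Count = 4


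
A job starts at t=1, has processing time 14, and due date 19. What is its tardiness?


Completion = start + processing = 1 + 14 = 15
Tardiness = max(0, C - d) = max(0, 15 - 19)
= max(0, -4)
= 0


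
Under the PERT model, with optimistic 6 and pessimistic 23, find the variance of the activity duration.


σ² = ((p - o) / 6)² = (p - o)² / 36
= (23 - 6)² / 36
= 17² / 36
= 289 / 36
= 8.0278


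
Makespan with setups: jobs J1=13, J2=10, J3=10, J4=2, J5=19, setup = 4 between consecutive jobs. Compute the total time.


Makespan = Σ processing + (n-1) × setup
= (13 + 10 + 10 + 2 + 19) + (5-1)×4
= 54 + 16
= 70 time units


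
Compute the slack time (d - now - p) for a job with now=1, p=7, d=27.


Slack = due - current_time - processing
= 27 - 1 - 7
= 19


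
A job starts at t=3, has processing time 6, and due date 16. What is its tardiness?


Completion = start + processing = 3 + 6 = 9
Tardiness = max(0, C - d) = max(0, 9 - 16)
= max(0, -7)
= 0


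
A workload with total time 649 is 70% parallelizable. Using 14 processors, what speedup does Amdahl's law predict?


Amdahl's law: T_p = T × ((1-p) + p/N)
= 649 × ((1-0.7) + 0.7/14)
= 649 × (0.30 + 0.0500)
= 649 × 0.3500
= 227.15
Speedup = 649/227.15
= 2.86×


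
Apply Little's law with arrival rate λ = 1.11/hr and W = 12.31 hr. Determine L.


Little's law: L = λ × W
= 1.11 × 12.31
= 13.66


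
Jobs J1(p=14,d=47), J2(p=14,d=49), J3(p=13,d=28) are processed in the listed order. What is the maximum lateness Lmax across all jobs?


Lateness per job (L = C - d):
  J1: C=14, d=47, L=-33
  J2: C=28, d=49, L=-21
  J3: C=41, d=28, L=13
Lmax = max(-33, -21, 13)
= 13


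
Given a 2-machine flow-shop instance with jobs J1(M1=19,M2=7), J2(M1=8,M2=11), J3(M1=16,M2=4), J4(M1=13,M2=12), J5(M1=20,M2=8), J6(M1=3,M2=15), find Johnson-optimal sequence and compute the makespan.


Johnson's rule:
Group 1 (M1≤M2, sort by M1): ['J6', 'J2']
Group 2 (M1>M2, sort desc M2): ['J4', 'J5', 'J1', 'J3']
Sequence: J6 → J2 → J4 → J5 → J1 → J3
Makespan calculation:
  J6: M1 done=3, M2 done=18
  J2: M1 done=11, M2 done=29
  J4: M1 done=24, M2 done=41
  J5: M1 done=44, M2 done=52
  J1: M1 done=63, M2 done=70
  J3: M1 done=79, M2 done=83
= Sequence: J6 → J2 → J4 → J5 → J1 → J3, Makespan: 83


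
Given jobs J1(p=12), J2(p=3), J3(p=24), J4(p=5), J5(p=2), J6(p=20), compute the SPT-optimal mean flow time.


SPT order: J5 → J2 → J4 → J1 → J6 → J3
Completion times:
  J5: C=2
  J2: C=5
  J4: C=10
  J1: C=22
  J6: C=42
  J3: C=66
Sum = 147, n = 6
Mean flow = 147/6
= 24.50
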